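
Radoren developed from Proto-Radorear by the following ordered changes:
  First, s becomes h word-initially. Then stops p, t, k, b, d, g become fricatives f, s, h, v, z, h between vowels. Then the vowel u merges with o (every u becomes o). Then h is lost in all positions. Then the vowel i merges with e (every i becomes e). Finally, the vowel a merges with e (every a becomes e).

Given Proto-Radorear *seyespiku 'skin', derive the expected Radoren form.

Radoren: start from *seyespiku.
  rule 1 (debuccalisation): seyespiku → heyespiku
  rule 2 (intervocalic lenition): heyespiku → heyespihu
  rule 3 (vowel merger): heyespihu → heyespiho
  rule 4 (h-loss): heyespiho → eyespio
  rule 5 (vowel merger): eyespio → eyespeo
  rule 6: no change — eyespeo
  ⇒ Radoren eyespeo

eyespeo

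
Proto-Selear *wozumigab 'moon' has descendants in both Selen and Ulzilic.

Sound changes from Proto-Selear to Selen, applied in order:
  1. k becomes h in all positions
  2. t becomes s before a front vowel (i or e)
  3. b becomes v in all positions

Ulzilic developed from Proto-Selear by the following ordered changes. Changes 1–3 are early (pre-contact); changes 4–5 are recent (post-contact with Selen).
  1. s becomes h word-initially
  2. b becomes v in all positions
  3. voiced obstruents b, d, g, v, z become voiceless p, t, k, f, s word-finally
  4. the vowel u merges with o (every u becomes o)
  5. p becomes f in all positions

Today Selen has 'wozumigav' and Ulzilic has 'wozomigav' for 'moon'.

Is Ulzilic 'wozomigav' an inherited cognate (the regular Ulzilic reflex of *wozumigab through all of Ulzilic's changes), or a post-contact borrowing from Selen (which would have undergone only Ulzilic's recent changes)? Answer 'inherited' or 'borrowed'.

If inherited, *wozumigab would pass through all of Ulzilic's changes:
Ulzilic: *wozumigab
  wozumigab (rule 1 does not apply)
  wozumigab → wozumigav   [unconditioned shift]
  wozumigav → wozumigaf   [final devoicing]
  wozumigaf → wozomigaf   [vowel merger]
  wozomigaf (rule 5 does not apply)
  giving Ulzilic wozomigaf.
If borrowed from Selen 'wozumigav' after the early changes, it would undergo only the recent ones:
  rule 4 (vowel merger): wozumigav → wozomigav
  rule 5 (unconditioned shift): no change (wozomigav)
  ⇒ as a loan: wozomigav
Ulzilic 'wozomigav' matches the loan outcome 'wozomigav', not the inherited 'wozomigaf' — it skipped the early Ulzilic changes, so it was borrowed from Selen.

borrowed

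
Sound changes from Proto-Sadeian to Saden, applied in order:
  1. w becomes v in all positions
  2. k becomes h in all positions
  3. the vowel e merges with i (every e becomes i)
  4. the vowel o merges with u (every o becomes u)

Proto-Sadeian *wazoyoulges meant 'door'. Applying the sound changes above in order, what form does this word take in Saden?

vazuyuulgis

Saden: start from *wazoyoulges.
  rule 1 (unconditioned shift): wazoyoulges → vazoyoulges
  rule 2: no change — vazoyoulges
  rule 3 (vowel merger): vazoyoulges → vazoyoulgis
  rule 4 (vowel merger): vazoyoulgis → vazuyuulgis
  ⇒ Saden vazuyuulgis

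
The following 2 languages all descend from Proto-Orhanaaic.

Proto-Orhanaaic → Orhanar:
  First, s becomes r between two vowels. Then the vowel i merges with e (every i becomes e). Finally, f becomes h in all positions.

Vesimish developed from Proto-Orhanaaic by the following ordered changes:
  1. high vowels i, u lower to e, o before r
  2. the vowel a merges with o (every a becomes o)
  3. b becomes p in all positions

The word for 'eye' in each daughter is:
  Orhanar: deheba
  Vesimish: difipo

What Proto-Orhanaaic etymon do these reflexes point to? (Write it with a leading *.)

Position 3: Orhanar has h, Vesimish has f. Vesimish preserves f here (none of its changes turn any other segment into f), so the proto-segment is *f.
Position 2: Orhanar has e, Vesimish has i. Vesimish preserves i here (none of its changes turn any other segment into i), so the proto-segment is *i.
Verify the candidate proto-form against each daughter:
Orhanar: start from *difiba.
  rule 1: no change — difiba
  rule 2 (vowel merger): difiba → defeba
  rule 3 (unconditioned shift): defeba → deheba
  ⇒ Orhanar deheba
Vesimish: *difiba > difibo > difipo  (by vowel merger, unconditioned shift)
*difiba is the unique common source.

*difiba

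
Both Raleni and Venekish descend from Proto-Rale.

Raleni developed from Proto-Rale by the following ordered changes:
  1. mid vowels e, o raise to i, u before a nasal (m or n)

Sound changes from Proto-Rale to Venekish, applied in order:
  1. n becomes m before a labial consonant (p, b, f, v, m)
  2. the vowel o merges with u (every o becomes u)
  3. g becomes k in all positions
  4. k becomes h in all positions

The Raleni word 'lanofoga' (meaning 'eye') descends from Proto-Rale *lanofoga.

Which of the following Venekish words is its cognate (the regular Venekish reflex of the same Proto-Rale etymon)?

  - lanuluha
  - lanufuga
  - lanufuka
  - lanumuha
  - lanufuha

Venekish: *lanofoga
  lanofoga (rule 1 does not apply)
  lanofoga → lanufuga   [vowel merger]
  lanufuga → lanufuka   [unconditioned shift]
  lanufuka → lanufuha   [unconditioned shift]
  giving Venekish lanufuha.
Only 'lanufuha' matches the regular Venekish development of *lanofoga.

lanufuha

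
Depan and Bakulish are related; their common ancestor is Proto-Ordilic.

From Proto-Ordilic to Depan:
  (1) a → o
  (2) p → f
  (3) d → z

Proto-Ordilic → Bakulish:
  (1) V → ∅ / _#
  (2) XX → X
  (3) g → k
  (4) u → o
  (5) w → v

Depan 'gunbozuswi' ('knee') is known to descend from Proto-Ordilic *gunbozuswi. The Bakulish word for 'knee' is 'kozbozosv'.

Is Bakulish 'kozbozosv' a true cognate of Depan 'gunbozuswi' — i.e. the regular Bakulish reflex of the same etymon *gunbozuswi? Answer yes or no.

no

Derive the expected Bakulish reflex of *gunbozuswi:
Bakulish: *gunbozuswi > gunbozusw > kunbozusw > konbozosw > konbozosv  (by apocope, unconditioned shift, vowel merger, unconditioned shift)
The regular Bakulish reflex would be 'konbozosv', but the attested form is 'kozbozosv'. The correspondence is irregular, so they are not cognates (the Bakulish form has a different source).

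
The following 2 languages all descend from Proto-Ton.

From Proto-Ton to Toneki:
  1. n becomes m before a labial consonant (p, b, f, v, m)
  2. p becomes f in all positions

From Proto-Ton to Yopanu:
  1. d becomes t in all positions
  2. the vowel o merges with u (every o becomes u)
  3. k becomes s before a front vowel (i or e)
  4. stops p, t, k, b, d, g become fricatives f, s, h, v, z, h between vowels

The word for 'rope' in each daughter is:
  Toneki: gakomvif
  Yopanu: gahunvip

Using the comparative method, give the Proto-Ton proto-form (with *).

*gakonvip

Position 3: Toneki has k, Yopanu has h. Toneki preserves k here (none of its changes turn any other segment into k), so the proto-segment is *k.
Position 4: Toneki has o, Yopanu has u. Toneki preserves o here (none of its changes turn any other segment into o), so the proto-segment is *o.
Verify the candidate proto-form against each daughter:
Toneki: *gakonvip > gakomvip > gakomvif  (by nasal place assimilation, unconditioned shift)
Yopanu: start from *gakonvip.
  rule 1: no change — gakonvip
  rule 2 (vowel merger): gakonvip → gakunvip
  rule 3: no change — gakunvip
  rule 4 (intervocalic lenition): gakunvip → gahunvip
  ⇒ Yopanu gahunvip
*gakonvip is the unique common source.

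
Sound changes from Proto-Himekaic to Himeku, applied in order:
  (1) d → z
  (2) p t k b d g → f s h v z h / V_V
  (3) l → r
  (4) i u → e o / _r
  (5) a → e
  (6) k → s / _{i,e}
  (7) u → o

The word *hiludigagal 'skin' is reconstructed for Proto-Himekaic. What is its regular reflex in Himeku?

Himeku: start from *hiludigagal.
  rule 1 (unconditioned shift): hiludigagal → hiluzigagal
  rule 2 (intervocalic lenition): hiluzigagal → hiluzihahal
  rule 3 (unconditioned shift): hiluzihahal → hiruzihahar
  rule 4 (pre-rhotic lowering): hiruzihahar → heruzihahar
  rule 5 (vowel merger): heruzihahar → heruziheher
  rule 6: no change — heruziheher
  rule 7 (vowel merger): heruziheher → heroziheher
  ⇒ Himeku heroziheher

heroziheher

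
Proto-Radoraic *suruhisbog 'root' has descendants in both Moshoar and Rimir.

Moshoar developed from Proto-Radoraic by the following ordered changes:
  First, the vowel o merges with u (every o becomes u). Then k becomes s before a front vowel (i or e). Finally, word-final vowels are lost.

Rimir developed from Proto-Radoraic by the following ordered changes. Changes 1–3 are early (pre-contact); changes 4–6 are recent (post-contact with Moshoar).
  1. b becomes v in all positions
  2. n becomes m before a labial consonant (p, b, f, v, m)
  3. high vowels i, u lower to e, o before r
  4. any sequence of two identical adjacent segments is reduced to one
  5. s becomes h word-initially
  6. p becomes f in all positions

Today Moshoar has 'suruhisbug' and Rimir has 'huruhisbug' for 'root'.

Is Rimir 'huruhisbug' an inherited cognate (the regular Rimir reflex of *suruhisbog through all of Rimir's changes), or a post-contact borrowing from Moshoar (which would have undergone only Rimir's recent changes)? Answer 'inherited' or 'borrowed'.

borrowed

If inherited, *suruhisbog would pass through all of Rimir's changes:
Rimir: *suruhisbog > suruhisvog > soruhisvog > horuhisvog  (by unconditioned shift, pre-rhotic lowering, debuccalisation)
If borrowed from Moshoar 'suruhisbug' after the early changes, it would undergo only the recent ones:
  rule 4 (degemination): no change (suruhisbug)
  rule 5 (debuccalisation): suruhisbug → huruhisbug
  rule 6 (unconditioned shift): no change (huruhisbug)
  ⇒ as a loan: huruhisbug
Rimir 'huruhisbug' matches the loan outcome 'huruhisbug', not the inherited 'horuhisvog' — it skipped the early Rimir changes, so it was borrowed from Moshoar.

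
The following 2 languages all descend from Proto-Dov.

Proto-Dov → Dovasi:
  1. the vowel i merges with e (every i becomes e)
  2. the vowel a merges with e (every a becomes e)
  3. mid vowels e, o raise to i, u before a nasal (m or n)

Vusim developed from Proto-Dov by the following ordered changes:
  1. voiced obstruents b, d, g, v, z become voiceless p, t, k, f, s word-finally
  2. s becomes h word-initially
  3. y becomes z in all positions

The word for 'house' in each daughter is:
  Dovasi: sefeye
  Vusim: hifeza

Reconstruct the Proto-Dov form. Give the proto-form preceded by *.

Position 5: Dovasi has y, Vusim has z. Dovasi preserves y here (none of its changes turn any other segment into y), so the proto-segment is *y.
Position 1: Dovasi has s, Vusim has h. Dovasi preserves s here (none of its changes turn any other segment into s), so the proto-segment is *s.
Verify the candidate proto-form against each daughter:
Dovasi: *sifeya > sefeya > sefeye  (by vowel merger, vowel merger)
Vusim: *sifeya > hifeya > hifeza  (by debuccalisation, unconditioned shift)
Only *sifeya yields all of Dovasi sefeye, Vusim hifeza.

*sifeya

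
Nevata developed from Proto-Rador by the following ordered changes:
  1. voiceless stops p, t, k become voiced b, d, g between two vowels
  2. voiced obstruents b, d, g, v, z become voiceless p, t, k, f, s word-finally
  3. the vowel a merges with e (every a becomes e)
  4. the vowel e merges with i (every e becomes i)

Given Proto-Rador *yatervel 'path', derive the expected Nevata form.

yidirvil

Nevata: *yatervel > yadervel > yedervel > yidirvil  (by intervocalic voicing, vowel merger, vowel merger)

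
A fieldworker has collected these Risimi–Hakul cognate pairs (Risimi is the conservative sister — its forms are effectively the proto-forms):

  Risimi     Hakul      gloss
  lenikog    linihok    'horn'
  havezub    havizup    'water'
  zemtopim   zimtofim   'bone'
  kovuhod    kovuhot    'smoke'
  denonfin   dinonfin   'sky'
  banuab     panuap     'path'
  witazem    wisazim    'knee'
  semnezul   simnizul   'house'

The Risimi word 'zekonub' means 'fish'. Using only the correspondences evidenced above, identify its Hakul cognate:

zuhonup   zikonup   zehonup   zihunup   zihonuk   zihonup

havezub ~ havizup, semnezul ~ simnizul — Risimi e corresponds to Hakul i after a consonant, before a consonant other than r, m, n, p, b, f, v.
lenikog ~ linihok — Risimi k corresponds to Hakul h between vowels (before a back vowel).
havezub ~ havizup, banuab ~ panuap — Risimi b corresponds to Hakul p word-finally.
Applying these to Risimi 'zekonub':
  zekonub → zikonub   (e→i after a consonant, before a consonant other than r, m, n, p, b, f, v)
  zikonub → zihonub   (k→h between vowels (before a back vowel))
  zihonub → zihonup   (b→p word-finally)
So the Hakul cognate is 'zihonup'.

zihonup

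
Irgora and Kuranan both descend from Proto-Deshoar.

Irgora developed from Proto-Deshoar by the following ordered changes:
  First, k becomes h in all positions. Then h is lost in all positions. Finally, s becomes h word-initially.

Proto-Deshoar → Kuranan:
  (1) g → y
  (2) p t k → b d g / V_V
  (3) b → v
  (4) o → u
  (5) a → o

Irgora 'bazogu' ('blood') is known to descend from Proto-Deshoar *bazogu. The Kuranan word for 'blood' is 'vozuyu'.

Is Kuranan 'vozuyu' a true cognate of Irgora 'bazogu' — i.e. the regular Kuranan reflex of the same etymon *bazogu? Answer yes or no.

Derive the expected Kuranan reflex of *bazogu:
Kuranan: start from *bazogu.
  rule 1 (unconditioned shift): bazogu → bazoyu
  rule 2: no change — bazoyu
  rule 3 (unconditioned shift): bazoyu → vazoyu
  rule 4 (vowel merger): vazoyu → vazuyu
  rule 5 (vowel merger): vazuyu → vozuyu
  ⇒ Kuranan vozuyu
Kuranan 'vozuyu' matches the regular reflex exactly, so the pair is cognate.

yes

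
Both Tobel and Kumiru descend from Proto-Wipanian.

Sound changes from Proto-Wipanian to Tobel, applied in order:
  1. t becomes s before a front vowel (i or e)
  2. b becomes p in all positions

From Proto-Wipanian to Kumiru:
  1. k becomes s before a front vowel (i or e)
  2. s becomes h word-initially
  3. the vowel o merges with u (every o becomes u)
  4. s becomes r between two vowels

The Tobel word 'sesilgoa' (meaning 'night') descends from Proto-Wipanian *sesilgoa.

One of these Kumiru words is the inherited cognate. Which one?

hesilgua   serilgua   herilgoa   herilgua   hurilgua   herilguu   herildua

Kumiru: *sesilgoa > hesilgoa > hesilgua > herilgua  (by debuccalisation, vowel merger, rhotacism)
The other candidates each miss or misapply at least one Kumiru change.

herilgua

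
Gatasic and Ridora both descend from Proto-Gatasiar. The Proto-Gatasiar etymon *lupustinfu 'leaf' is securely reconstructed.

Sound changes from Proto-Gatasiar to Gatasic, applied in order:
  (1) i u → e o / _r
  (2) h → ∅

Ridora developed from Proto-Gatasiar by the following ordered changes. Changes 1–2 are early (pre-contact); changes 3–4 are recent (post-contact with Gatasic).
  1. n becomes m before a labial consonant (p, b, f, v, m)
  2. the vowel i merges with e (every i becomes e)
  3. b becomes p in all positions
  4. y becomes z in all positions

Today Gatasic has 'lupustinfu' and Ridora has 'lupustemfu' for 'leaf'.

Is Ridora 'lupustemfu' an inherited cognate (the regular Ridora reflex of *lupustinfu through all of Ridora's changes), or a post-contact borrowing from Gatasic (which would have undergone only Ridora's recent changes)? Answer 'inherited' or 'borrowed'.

inherited

If inherited, *lupustinfu would pass through all of Ridora's changes:
Ridora: *lupustinfu
  lupustinfu → lupustimfu   [nasal place assimilation]
  lupustimfu → lupustemfu   [vowel merger]
  lupustemfu (rule 3 does not apply)
  lupustemfu (rule 4 does not apply)
  giving Ridora lupustemfu.
If borrowed from Gatasic 'lupustinfu' after the early changes, it would undergo only the recent ones:
  rule 3 (unconditioned shift): no change (lupustinfu)
  rule 4 (unconditioned shift): no change (lupustinfu)
  ⇒ as a loan: lupustinfu
Ridora 'lupustemfu' matches the inherited outcome exactly, so it is an inherited cognate, not a loan.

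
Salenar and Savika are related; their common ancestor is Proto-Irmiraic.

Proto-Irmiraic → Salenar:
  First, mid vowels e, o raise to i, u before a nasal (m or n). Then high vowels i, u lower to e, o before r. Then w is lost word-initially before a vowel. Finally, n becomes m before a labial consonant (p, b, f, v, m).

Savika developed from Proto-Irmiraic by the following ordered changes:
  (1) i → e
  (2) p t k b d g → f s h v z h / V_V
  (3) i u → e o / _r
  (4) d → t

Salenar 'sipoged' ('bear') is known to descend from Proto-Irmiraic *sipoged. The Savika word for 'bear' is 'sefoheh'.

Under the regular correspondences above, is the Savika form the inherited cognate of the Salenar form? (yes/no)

Derive the expected Savika reflex of *sipoged:
Savika: *sipoged
  sipoged → sepoged   [vowel merger]
  sepoged → sefohed   [intervocalic lenition]
  sefohed (rule 3 does not apply)
  sefohed → sefohet   [unconditioned shift]
  giving Savika sefohet.
The regular Savika reflex would be 'sefohet', but the attested form is 'sefoheh'. The correspondence is irregular, so they are not cognates (the Savika form has a different source).

no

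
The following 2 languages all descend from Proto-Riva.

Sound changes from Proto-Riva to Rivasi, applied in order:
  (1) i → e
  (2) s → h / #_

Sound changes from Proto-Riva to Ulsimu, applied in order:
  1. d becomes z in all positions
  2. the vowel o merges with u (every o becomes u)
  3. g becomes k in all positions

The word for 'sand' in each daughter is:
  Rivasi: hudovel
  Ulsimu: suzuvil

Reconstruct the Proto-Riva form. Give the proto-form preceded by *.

Position 3: Rivasi has d, Ulsimu has z. Rivasi preserves d here (none of its changes turn any other segment into d), so the proto-segment is *d.
Position 1: Rivasi has h, Ulsimu has s. Ulsimu preserves s here (none of its changes turn any other segment into s), so the proto-segment is *s.
Verify the candidate proto-form against each daughter:
Rivasi: *sudovil
  sudovil → sudovel   [vowel merger]
  sudovel → hudovel   [debuccalisation]
  giving Rivasi hudovel.
Ulsimu: *sudovil > suzovil > suzuvil  (by unconditioned shift, vowel merger)
Only *sudovil yields all of Rivasi hudovel, Ulsimu suzuvil.

*sudovil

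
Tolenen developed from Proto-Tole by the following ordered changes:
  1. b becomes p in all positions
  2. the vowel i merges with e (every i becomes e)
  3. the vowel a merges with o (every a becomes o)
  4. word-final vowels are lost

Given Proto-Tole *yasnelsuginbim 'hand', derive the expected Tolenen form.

Tolenen: start from *yasnelsuginbim.
  rule 1 (unconditioned shift): yasnelsuginbim → yasnelsuginpim
  rule 2 (vowel merger): yasnelsuginpim → yasnelsugenpem
  rule 3 (vowel merger): yasnelsugenpem → yosnelsugenpem
  rule 4: no change — yosnelsugenpem
  ⇒ Tolenen yosnelsugenpem

yosnelsugenpem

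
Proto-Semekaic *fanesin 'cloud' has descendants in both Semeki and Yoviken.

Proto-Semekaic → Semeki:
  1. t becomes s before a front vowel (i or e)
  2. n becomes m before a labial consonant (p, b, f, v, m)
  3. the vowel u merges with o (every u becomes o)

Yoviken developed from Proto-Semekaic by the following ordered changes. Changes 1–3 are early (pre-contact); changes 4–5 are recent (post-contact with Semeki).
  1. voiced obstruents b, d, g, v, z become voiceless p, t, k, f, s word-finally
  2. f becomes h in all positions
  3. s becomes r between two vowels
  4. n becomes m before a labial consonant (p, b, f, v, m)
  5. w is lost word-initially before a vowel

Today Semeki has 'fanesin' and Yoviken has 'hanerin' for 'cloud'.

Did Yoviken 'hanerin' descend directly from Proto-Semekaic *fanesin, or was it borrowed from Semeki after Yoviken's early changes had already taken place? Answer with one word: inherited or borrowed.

If inherited, *fanesin would pass through all of Yoviken's changes:
Yoviken: start from *fanesin.
  rule 1: no change — fanesin
  rule 2 (unconditioned shift): fanesin → hanesin
  rule 3 (rhotacism): hanesin → hanerin
  rule 4: no change — hanerin
  rule 5: no change — hanerin
  ⇒ Yoviken hanerin
If borrowed from Semeki 'fanesin' after the early changes, it would undergo only the recent ones:
  rule 4 (nasal place assimilation): no change (fanesin)
  rule 5 (glide loss): no change (fanesin)
  ⇒ as a loan: fanesin
Yoviken 'hanerin' matches the inherited outcome exactly, so it is an inherited cognate, not a loan.

inherited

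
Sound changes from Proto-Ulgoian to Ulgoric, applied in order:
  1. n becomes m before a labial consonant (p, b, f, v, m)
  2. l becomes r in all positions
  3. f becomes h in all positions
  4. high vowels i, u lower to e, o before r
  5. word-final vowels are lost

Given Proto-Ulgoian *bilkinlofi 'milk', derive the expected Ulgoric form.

Ulgoric: *bilkinlofi > birkinrofi > birkinrohi > berkinrohi > berkinroh  (by unconditioned shift, unconditioned shift, pre-rhotic lowering, apocope)

berkinroh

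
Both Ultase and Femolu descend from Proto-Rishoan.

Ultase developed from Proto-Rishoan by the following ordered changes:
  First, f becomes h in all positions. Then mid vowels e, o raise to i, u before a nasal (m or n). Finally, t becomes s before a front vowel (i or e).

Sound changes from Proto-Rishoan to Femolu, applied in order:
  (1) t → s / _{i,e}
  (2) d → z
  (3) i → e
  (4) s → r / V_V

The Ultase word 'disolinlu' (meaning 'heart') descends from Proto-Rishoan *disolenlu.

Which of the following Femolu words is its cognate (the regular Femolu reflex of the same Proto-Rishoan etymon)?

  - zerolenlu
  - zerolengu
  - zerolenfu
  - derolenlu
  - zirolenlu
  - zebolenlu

Femolu: *disolenlu
  disolenlu (rule 1 does not apply)
  disolenlu → zisolenlu   [unconditioned shift]
  zisolenlu → zesolenlu   [vowel merger]
  zesolenlu → zerolenlu   [rhotacism]
  giving Femolu zerolenlu.
Among the options, 'zerolenlu' alone shows every Femolu change applied in order.

zerolenlu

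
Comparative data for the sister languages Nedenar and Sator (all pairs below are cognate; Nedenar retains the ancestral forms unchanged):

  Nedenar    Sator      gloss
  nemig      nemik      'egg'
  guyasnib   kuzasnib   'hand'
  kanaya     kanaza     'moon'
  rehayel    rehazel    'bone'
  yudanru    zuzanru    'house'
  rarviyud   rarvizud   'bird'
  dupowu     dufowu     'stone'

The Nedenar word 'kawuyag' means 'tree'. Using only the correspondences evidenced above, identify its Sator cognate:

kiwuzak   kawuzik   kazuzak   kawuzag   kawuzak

kawuzak

guyasnib ~ kuzasnib, kanaya ~ kanaza — Nedenar y corresponds to Sator z between vowels (before a back vowel).
nemig ~ nemik — Nedenar g corresponds to Sator k word-finally.
Applying these to Nedenar 'kawuyag':
  kawuyag → kawuzag   (y→z between vowels (before a back vowel))
  kawuzag → kawuzak   (g→k word-finally)
So the Sator cognate is 'kawuzak'.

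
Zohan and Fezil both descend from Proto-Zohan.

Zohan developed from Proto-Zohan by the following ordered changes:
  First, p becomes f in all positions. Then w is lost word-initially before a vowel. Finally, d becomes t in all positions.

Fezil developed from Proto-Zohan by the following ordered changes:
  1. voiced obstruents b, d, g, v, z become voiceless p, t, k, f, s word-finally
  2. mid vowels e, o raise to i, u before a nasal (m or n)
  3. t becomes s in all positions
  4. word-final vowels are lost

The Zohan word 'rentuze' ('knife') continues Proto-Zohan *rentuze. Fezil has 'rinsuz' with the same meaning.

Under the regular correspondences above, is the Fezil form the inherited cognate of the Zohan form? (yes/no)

Derive the expected Fezil reflex of *rentuze:
Fezil: *rentuze
  rentuze (rule 1 does not apply)
  rentuze → rintuze   [pre-nasal raising]
  rintuze → rinsuze   [unconditioned shift]
  rinsuze → rinsuz   [apocope]
  giving Fezil rinsuz.
Fezil 'rinsuz' matches the regular reflex exactly, so the pair is cognate.

yes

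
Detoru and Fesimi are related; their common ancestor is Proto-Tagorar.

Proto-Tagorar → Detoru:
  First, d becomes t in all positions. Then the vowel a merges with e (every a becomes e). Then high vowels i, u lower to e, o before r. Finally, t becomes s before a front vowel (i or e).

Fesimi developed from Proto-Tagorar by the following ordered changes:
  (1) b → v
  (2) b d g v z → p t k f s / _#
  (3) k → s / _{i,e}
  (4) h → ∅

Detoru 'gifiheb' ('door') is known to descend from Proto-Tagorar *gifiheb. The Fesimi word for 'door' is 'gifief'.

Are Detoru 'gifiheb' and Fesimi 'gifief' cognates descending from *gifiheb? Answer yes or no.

yes

Derive the expected Fesimi reflex of *gifiheb:
Fesimi: start from *gifiheb.
  rule 1 (unconditioned shift): gifiheb → gifihev
  rule 2 (final devoicing): gifihev → gifihef
  rule 3: no change — gifihef
  rule 4 (h-loss): gifihef → gifief
  ⇒ Fesimi gifief
Fesimi 'gifief' matches the regular reflex exactly, so the pair is cognate.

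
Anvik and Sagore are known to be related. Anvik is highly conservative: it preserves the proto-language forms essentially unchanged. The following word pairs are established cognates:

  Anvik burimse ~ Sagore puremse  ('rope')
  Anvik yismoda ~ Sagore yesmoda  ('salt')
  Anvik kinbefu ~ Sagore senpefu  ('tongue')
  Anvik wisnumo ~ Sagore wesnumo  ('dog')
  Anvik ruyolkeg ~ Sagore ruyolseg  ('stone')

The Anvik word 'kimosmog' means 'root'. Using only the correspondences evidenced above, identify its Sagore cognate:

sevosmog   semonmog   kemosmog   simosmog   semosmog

kinbefu ~ senpefu — Anvik k corresponds to Sagore s word-initially before a front vowel.
burimse ~ puremse — Anvik i corresponds to Sagore e after a consonant, before a nasal.
Applying these to Anvik 'kimosmog':
  kimosmog → simosmog   (k→s word-initially before a front vowel)
  simosmog → semosmog   (i→e after a consonant, before a nasal)
So the Sagore cognate is 'semosmog'.

semosmog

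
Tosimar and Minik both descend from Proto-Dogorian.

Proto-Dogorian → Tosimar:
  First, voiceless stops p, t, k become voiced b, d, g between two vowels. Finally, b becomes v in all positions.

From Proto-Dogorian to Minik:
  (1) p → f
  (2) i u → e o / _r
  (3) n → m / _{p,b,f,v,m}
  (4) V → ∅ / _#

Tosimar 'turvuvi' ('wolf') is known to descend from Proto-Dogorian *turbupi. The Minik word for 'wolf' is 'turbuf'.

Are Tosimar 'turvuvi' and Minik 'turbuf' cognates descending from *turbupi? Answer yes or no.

no

Derive the expected Minik reflex of *turbupi:
Minik: *turbupi > turbufi > torbufi > torbuf  (by unconditioned shift, pre-rhotic lowering, apocope)
The regular Minik reflex would be 'torbuf', but the attested form is 'turbuf'. The correspondence is irregular, so they are not cognates (the Minik form has a different source).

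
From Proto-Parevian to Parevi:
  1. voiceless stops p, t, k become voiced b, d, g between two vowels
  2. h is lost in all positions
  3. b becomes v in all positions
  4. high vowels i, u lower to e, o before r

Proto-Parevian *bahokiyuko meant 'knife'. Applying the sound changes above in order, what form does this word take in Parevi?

vaogiyugo

Parevi: *bahokiyuko
  bahokiyuko → bahogiyugo   [intervocalic voicing]
  bahogiyugo → baogiyugo   [h-loss]
  baogiyugo → vaogiyugo   [unconditioned shift]
  vaogiyugo (rule 4 does not apply)
  giving Parevi vaogiyugo.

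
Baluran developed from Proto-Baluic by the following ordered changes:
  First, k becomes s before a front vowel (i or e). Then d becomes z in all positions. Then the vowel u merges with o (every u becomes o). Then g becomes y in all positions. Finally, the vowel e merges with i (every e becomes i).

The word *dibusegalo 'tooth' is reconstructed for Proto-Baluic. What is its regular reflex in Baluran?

Baluran: start from *dibusegalo.
  rule 1: no change — dibusegalo
  rule 2 (unconditioned shift): dibusegalo → zibusegalo
  rule 3 (vowel merger): zibusegalo → zibosegalo
  rule 4 (unconditioned shift): zibosegalo → ziboseyalo
  rule 5 (vowel merger): ziboseyalo → zibosiyalo
  ⇒ Baluran zibosiyalo

zibosiyalo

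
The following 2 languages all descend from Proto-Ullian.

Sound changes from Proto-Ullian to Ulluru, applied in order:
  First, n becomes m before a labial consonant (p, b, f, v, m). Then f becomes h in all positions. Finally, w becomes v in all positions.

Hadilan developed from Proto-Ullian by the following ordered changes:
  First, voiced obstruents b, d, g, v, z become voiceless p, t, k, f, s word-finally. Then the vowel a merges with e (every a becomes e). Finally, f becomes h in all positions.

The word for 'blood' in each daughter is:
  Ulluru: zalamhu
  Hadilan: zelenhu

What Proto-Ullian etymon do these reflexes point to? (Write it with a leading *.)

*zalanfu

Position 6: Ulluru has h, Hadilan has h. Taking the neighbouring segments as reconstructed: Ulluru h can only go back to *f; Hadilan h could go back to *f or *h — the one source consistent with every daughter is *f.
Position 5: Ulluru has m, Hadilan has n. Hadilan preserves n here (none of its changes turn any other segment into n), so the proto-segment is *n.
This points to *zalanfu. Verify forward in each daughter:
Ulluru: *zalanfu
  zalanfu → zalamfu   [nasal place assimilation]
  zalamfu → zalamhu   [unconditioned shift]
  zalamhu (rule 3 does not apply)
  giving Ulluru zalamhu.
Hadilan: *zalanfu
  zalanfu (rule 1 does not apply)
  zalanfu → zelenfu   [vowel merger]
  zelenfu → zelenhu   [unconditioned shift]
  giving Hadilan zelenhu.
*zalanfu is the unique common source.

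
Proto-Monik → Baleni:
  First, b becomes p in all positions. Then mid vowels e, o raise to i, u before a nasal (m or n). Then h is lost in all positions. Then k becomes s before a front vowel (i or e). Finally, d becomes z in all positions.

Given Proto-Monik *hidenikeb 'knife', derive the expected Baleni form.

izinisep

Baleni: *hidenikeb > hidenikep > hidinikep > idinikep > idinisep > izinisep  (by unconditioned shift, pre-nasal raising, h-loss, palatalisation, unconditioned shift)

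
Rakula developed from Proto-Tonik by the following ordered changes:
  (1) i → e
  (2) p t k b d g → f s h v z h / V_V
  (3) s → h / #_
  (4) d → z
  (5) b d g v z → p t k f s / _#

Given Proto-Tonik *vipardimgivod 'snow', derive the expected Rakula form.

Rakula: *vipardimgivod > vepardemgevod > vefardemgevod > vefarzemgevoz > vefarzemgevos  (by vowel merger, intervocalic lenition, unconditioned shift, final devoicing)

vefarzemgevos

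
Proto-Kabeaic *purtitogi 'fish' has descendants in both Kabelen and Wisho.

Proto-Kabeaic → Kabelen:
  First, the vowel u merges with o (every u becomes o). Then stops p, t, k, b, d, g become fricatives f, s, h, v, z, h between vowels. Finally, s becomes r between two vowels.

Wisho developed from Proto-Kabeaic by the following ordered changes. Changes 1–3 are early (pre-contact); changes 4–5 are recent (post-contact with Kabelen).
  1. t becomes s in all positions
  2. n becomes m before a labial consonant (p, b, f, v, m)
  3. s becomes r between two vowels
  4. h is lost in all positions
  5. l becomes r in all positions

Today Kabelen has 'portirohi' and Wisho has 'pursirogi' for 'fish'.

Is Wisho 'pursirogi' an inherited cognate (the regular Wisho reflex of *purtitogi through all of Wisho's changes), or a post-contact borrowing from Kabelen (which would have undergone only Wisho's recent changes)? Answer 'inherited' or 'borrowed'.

inherited

If inherited, *purtitogi would pass through all of Wisho's changes:
Wisho: start from *purtitogi.
  rule 1 (unconditioned shift): purtitogi → pursisogi
  rule 2: no change — pursisogi
  rule 3 (rhotacism): pursisogi → pursirogi
  rule 4: no change — pursirogi
  rule 5: no change — pursirogi
  ⇒ Wisho pursirogi
If borrowed from Kabelen 'portirohi' after the early changes, it would undergo only the recent ones:
  rule 4 (h-loss): portirohi → portiroi
  rule 5 (unconditioned shift): no change (portiroi)
  ⇒ as a loan: portiroi
Wisho 'pursirogi' matches the inherited outcome exactly, so it is an inherited cognate, not a loan.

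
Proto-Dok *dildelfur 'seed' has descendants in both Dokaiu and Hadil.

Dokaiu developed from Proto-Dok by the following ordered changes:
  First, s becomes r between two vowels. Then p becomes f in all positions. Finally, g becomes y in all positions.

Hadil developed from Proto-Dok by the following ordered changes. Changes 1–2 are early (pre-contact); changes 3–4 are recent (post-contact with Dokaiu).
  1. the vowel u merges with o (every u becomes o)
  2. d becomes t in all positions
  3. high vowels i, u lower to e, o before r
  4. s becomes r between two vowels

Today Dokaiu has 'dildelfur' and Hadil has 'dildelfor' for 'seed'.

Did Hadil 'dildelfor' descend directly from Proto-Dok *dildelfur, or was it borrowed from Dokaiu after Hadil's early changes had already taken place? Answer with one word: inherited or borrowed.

If inherited, *dildelfur would pass through all of Hadil's changes:
Hadil: *dildelfur > dildelfor > tiltelfor  (by vowel merger, unconditioned shift)
If borrowed from Dokaiu 'dildelfur' after the early changes, it would undergo only the recent ones:
  rule 3 (pre-rhotic lowering): dildelfur → dildelfor
  rule 4 (rhotacism): no change (dildelfor)
  ⇒ as a loan: dildelfor
Hadil 'dildelfor' matches the loan outcome 'dildelfor', not the inherited 'tiltelfor' — it skipped the early Hadil changes, so it was borrowed from Dokaiu.

borrowed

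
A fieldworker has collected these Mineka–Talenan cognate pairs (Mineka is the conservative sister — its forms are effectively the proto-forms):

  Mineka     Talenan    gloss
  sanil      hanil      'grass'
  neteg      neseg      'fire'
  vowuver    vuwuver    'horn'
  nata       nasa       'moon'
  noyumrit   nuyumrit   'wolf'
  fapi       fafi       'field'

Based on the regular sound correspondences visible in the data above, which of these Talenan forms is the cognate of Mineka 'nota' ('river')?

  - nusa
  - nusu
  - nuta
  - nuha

vowuver ~ vuwuver, noyumrit ~ nuyumrit — Mineka o corresponds to Talenan u after a consonant, before a consonant other than r, m, n, p, b, f, v.
nata ~ nasa — Mineka t corresponds to Talenan s between vowels (before a back vowel).
Applying these to Mineka 'nota':
  nota → nuta   (o→u after a consonant, before a consonant other than r, m, n, p, b, f, v)
  nuta → nusa   (t→s between vowels (before a back vowel))
So the Talenan cognate is 'nusa'.

nusa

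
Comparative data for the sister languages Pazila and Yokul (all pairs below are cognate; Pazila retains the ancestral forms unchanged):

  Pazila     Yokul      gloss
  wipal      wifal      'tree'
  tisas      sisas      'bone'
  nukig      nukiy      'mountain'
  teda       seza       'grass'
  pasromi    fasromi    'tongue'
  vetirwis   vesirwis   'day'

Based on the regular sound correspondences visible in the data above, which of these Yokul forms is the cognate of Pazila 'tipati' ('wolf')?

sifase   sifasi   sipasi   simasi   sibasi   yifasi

tisas ~ sisas — Pazila t corresponds to Yokul s word-initially before a front vowel.
wipal ~ wifal — Pazila p corresponds to Yokul f between vowels (before a back vowel).
vetirwis ~ vesirwis — Pazila t corresponds to Yokul s between vowels (before a front vowel).
Applying these to Pazila 'tipati':
  tipati → sipati   (t→s word-initially before a front vowel)
  sipati → sifati   (p→f between vowels (before a back vowel))
  sifati → sifasi   (t→s between vowels (before a front vowel))
So the Yokul cognate is 'sifasi'.

sifasi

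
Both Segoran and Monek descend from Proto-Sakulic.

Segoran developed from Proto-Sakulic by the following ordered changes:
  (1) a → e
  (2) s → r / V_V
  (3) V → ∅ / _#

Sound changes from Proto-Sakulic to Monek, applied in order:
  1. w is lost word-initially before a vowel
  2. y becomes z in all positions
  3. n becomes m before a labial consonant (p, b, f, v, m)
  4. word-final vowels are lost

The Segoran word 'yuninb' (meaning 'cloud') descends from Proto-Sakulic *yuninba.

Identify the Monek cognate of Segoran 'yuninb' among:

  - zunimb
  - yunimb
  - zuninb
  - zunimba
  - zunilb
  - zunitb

Monek: start from *yuninba.
  rule 1: no change — yuninba
  rule 2 (unconditioned shift): yuninba → zuninba
  rule 3 (nasal place assimilation): zuninba → zunimba
  rule 4 (apocope): zunimba → zunimb
  ⇒ Monek zunimb
Among the options, 'zunimb' alone shows every Monek change applied in order.

zunimb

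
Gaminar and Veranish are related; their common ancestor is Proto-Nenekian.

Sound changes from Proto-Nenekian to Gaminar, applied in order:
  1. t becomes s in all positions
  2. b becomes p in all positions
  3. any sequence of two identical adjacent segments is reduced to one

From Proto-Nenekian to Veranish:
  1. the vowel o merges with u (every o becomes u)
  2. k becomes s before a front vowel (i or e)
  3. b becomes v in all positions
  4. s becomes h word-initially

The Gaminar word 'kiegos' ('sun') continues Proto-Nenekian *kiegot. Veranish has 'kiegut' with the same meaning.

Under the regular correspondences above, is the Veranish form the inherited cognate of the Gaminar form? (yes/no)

Derive the expected Veranish reflex of *kiegot:
Veranish: *kiegot > kiegut > siegut > hiegut  (by vowel merger, palatalisation, debuccalisation)
The regular Veranish reflex would be 'hiegut', but the attested form is 'kiegut'. The correspondence is irregular, so they are not cognates (the Veranish form has a different source).

no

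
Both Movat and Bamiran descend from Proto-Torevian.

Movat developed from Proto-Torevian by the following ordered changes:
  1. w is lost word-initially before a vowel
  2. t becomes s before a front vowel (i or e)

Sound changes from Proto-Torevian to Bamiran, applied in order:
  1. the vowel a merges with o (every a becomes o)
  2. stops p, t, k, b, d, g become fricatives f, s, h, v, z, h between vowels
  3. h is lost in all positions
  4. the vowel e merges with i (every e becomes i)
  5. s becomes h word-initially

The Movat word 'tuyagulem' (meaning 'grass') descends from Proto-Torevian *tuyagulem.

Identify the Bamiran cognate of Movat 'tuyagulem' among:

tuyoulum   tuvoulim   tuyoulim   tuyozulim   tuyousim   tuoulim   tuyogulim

Bamiran: start from *tuyagulem.
  rule 1 (vowel merger): tuyagulem → tuyogulem
  rule 2 (intervocalic lenition): tuyogulem → tuyohulem
  rule 3 (h-loss): tuyohulem → tuyoulem
  rule 4 (vowel merger): tuyoulem → tuyoulim
  rule 5: no change — tuyoulim
  ⇒ Bamiran tuyoulim
Only 'tuyoulim' matches the regular Bamiran development of *tuyagulem.

tuyoulim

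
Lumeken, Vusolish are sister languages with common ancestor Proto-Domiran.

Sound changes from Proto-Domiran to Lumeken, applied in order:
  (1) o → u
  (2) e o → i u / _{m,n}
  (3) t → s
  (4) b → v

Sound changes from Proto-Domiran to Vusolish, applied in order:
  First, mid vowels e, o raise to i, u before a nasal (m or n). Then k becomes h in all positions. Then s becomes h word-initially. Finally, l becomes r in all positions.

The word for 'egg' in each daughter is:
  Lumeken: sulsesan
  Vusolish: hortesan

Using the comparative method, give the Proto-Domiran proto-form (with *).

*soltesan

Position 2: Lumeken has u, Vusolish has o. Vusolish preserves o here (none of its changes turn any other segment into o), so the proto-segment is *o.
Position 4: Lumeken has s, Vusolish has t. Vusolish preserves t here (none of its changes turn any other segment into t), so the proto-segment is *t.
Position 3: Lumeken has l, Vusolish has r. Lumeken preserves l here (none of its changes turn any other segment into l), so the proto-segment is *l.
Continuing position by position gives *soltesan; check it forward:
Lumeken: *soltesan > sultesan > sulsesan  (by vowel merger, unconditioned shift)
Vusolish: *soltesan
  soltesan (rule 1 does not apply)
  soltesan (rule 2 does not apply)
  soltesan → holtesan   [debuccalisation]
  holtesan → hortesan   [unconditioned shift]
  giving Vusolish hortesan.
*soltesan is the unique common source.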